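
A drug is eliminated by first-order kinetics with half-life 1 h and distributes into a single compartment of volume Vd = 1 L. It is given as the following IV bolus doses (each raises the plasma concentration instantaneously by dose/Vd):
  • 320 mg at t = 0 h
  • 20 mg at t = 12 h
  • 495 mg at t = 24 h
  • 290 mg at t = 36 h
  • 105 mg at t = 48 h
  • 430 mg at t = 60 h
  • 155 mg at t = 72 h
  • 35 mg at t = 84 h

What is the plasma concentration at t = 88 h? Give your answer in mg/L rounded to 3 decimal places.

k = ln 2 / 1 = 0.69315 per h
Dose 1 (320 mg at t=0 h): 320·exp(−0.69315·88) = 0.000 mg/L
Dose 2 (20 mg at t=12 h): 20·exp(−0.69315·76) = 0.000 mg/L
Dose 3 (495 mg at t=24 h): 495·exp(−0.69315·64) = 0.000 mg/L
Dose 4 (290 mg at t=36 h): 290·exp(−0.69315·52) = 0.000 mg/L
Dose 5 (105 mg at t=48 h): 105·exp(−0.69315·40) = 0.000 mg/L
Dose 6 (430 mg at t=60 h): 430·exp(−0.69315·28) = 0.000 mg/L
Dose 7 (155 mg at t=72 h): 155·exp(−0.69315·16) = 0.002 mg/L
Dose 8 (35 mg at t=84 h): 35·exp(−0.69315·4) = 2.188 mg/L
C(88) = 0.000 + 0.000 + 0.000 + 0.000 + 0.000 + 0.000 + 0.002 + 2.188 = 2.190 mg/L

2.190 mg/L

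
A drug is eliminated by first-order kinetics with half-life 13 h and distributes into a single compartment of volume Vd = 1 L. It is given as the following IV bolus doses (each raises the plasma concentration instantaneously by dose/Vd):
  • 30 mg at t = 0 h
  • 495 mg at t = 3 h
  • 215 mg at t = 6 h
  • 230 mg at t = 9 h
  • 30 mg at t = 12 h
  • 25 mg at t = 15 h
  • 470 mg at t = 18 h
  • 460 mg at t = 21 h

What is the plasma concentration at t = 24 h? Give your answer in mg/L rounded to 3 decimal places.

1120.228 mg/L

k = ln 2 / 13 = 0.05332 per h
Dose 1 (30 mg at t=0 h): 30·exp(−0.05332·24) = 8.344 mg/L
Dose 2 (495 mg at t=3 h): 495·exp(−0.05332·21) = 161.557 mg/L
Dose 3 (215 mg at t=6 h): 215·exp(−0.05332·18) = 82.343 mg/L
Dose 4 (230 mg at t=9 h): 230·exp(−0.05332·15) = 103.368 mg/L
Dose 5 (30 mg at t=12 h): 30·exp(−0.05332·12) = 15.821 mg/L
Dose 6 (25 mg at t=15 h): 25·exp(−0.05332·9) = 15.472 mg/L
Dose 7 (470 mg at t=18 h): 470·exp(−0.05332·6) = 341.319 mg/L
Dose 8 (460 mg at t=21 h): 460·exp(−0.05332·3) = 392.003 mg/L
C(24) = 8.344 + 161.557 + 82.343 + 103.368 + 15.821 + 15.472 + 341.319 + 392.003 = 1120.228 mg/L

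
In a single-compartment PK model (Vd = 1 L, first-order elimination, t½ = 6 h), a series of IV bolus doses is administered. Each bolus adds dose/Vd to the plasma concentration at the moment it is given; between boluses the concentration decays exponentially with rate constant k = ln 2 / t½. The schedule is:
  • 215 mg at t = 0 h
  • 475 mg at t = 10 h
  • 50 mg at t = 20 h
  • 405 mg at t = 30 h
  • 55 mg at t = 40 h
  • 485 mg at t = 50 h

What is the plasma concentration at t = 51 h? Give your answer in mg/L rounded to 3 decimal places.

489.468 mg/L

k = ln 2 / 6 = 0.11552 per h
Dose 1 (215 mg at t=0 h): 215·exp(−0.11552·51) = 0.594 mg/L
Dose 2 (475 mg at t=10 h): 475·exp(−0.11552·41) = 4.165 mg/L
Dose 3 (50 mg at t=20 h): 50·exp(−0.11552·31) = 1.392 mg/L
Dose 4 (405 mg at t=30 h): 405·exp(−0.11552·21) = 35.797 mg/L
Dose 5 (55 mg at t=40 h): 55·exp(−0.11552·11) = 15.434 mg/L
Dose 6 (485 mg at t=50 h): 485·exp(−0.11552·1) = 432.086 mg/L
C(51) = 0.594 + 4.165 + 1.392 + 35.797 + 15.434 + 432.086 = 489.468 mg/L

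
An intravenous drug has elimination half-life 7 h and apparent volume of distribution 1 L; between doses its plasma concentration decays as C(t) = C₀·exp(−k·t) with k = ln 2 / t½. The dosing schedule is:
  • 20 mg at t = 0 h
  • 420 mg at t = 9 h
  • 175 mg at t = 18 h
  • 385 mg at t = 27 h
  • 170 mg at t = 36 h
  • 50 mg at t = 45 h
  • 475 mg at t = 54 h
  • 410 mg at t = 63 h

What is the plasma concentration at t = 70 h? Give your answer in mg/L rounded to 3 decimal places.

319.970 mg/L

k = ln 2 / 7 = 0.09902 per h
Dose 1 (20 mg at t=0 h): 20·exp(−0.09902·70) = 0.020 mg/L
Dose 2 (420 mg at t=9 h): 420·exp(−0.09902·61) = 1.000 mg/L
Dose 3 (175 mg at t=18 h): 175·exp(−0.09902·52) = 1.016 mg/L
Dose 4 (385 mg at t=27 h): 385·exp(−0.09902·43) = 5.448 mg/L
Dose 5 (170 mg at t=36 h): 170·exp(−0.09902·34) = 5.865 mg/L
Dose 6 (50 mg at t=45 h): 50·exp(−0.09902·25) = 4.206 mg/L
Dose 7 (475 mg at t=54 h): 475·exp(−0.09902·16) = 97.415 mg/L
Dose 8 (410 mg at t=63 h): 410·exp(−0.09902·7) = 205.000 mg/L
C(70) = 0.020 + 1.000 + 1.016 + 5.448 + 5.865 + 4.206 + 97.415 + 205.000 = 319.970 mg/L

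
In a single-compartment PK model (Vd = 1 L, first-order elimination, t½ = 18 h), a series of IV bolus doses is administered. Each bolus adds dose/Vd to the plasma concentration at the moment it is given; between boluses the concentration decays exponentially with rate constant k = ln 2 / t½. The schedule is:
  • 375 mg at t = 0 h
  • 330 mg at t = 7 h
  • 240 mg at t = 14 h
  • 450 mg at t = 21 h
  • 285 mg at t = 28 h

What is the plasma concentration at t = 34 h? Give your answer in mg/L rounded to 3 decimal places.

k = ln 2 / 18 = 0.03851 per h
Dose 1 (375 mg at t=0 h): 375·exp(−0.03851·34) = 101.256 mg/L
Dose 2 (330 mg at t=7 h): 330·exp(−0.03851·27) = 116.673 mg/L
Dose 3 (240 mg at t=14 h): 240·exp(−0.03851·20) = 111.105 mg/L
Dose 4 (450 mg at t=21 h): 450·exp(−0.03851·13) = 272.773 mg/L
Dose 5 (285 mg at t=28 h): 285·exp(−0.03851·6) = 226.205 mg/L
C(34) = 101.256 + 116.673 + 111.105 + 272.773 + 226.205 = 828.011 mg/L

828.011 mg/L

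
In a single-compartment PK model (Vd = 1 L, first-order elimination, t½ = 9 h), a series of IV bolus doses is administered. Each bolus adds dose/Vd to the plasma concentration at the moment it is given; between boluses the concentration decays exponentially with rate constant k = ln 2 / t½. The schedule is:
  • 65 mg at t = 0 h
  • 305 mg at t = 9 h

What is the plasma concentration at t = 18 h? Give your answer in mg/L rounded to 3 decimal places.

168.750 mg/L

k = ln 2 / 9 = 0.07702 per h
Dose 1 (65 mg at t=0 h): 65·exp(−0.07702·18) = 16.250 mg/L
Dose 2 (305 mg at t=9 h): 305·exp(−0.07702·9) = 152.500 mg/L
C(18) = 16.250 + 152.500 = 168.750 mg/L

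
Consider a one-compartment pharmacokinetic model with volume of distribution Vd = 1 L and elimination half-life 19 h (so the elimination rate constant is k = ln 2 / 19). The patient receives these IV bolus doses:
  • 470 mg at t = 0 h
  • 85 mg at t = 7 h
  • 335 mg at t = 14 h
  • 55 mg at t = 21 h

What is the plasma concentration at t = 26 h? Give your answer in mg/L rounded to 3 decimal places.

486.600 mg/L

k = ln 2 / 19 = 0.03648 per h
Dose 1 (470 mg at t=0 h): 470·exp(−0.03648·26) = 182.038 mg/L
Dose 2 (85 mg at t=7 h): 85·exp(−0.03648·19) = 42.500 mg/L
Dose 3 (335 mg at t=14 h): 335·exp(−0.03648·12) = 216.232 mg/L
Dose 4 (55 mg at t=21 h): 55·exp(−0.03648·5) = 45.829 mg/L
C(26) = 182.038 + 42.500 + 216.232 + 45.829 = 486.600 mg/L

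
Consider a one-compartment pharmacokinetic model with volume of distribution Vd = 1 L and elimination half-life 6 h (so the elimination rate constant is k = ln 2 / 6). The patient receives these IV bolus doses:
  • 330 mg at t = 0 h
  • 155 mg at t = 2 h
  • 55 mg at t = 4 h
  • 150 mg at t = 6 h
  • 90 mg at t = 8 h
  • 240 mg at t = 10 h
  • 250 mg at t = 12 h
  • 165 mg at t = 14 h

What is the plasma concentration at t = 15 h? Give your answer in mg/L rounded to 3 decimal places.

659.886 mg/L

k = ln 2 / 6 = 0.11552 per h
Dose 1 (330 mg at t=0 h): 330·exp(−0.11552·15) = 58.336 mg/L
Dose 2 (155 mg at t=2 h): 155·exp(−0.11552·13) = 34.522 mg/L
Dose 3 (55 mg at t=4 h): 55·exp(−0.11552·11) = 15.434 mg/L
Dose 4 (150 mg at t=6 h): 150·exp(−0.11552·9) = 53.033 mg/L
Dose 5 (90 mg at t=8 h): 90·exp(−0.11552·7) = 40.090 mg/L
Dose 6 (240 mg at t=10 h): 240·exp(−0.11552·5) = 134.695 mg/L
Dose 7 (250 mg at t=12 h): 250·exp(−0.11552·3) = 176.777 mg/L
Dose 8 (165 mg at t=14 h): 165·exp(−0.11552·1) = 146.998 mg/L
C(15) = 58.336 + 34.522 + 15.434 + 53.033 + 40.090 + 134.695 + 176.777 + 146.998 = 659.886 mg/L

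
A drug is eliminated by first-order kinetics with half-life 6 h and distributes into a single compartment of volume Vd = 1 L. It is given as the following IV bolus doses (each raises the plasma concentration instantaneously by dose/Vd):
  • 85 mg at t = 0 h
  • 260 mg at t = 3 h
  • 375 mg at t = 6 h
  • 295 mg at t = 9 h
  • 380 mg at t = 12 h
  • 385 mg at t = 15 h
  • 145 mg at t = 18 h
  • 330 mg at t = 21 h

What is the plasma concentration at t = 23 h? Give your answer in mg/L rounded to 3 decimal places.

k = ln 2 / 6 = 0.11552 per h
Dose 1 (85 mg at t=0 h): 85·exp(−0.11552·23) = 5.963 mg/L
Dose 2 (260 mg at t=3 h): 260·exp(−0.11552·20) = 25.795 mg/L
Dose 3 (375 mg at t=6 h): 375·exp(−0.11552·17) = 52.615 mg/L
Dose 4 (295 mg at t=9 h): 295·exp(−0.11552·14) = 58.535 mg/L
Dose 5 (380 mg at t=12 h): 380·exp(−0.11552·11) = 106.634 mg/L
Dose 6 (385 mg at t=15 h): 385·exp(−0.11552·8) = 152.787 mg/L
Dose 7 (145 mg at t=18 h): 145·exp(−0.11552·5) = 81.378 mg/L
Dose 8 (330 mg at t=21 h): 330·exp(−0.11552·2) = 261.921 mg/L
C(23) = 5.963 + 25.795 + 52.615 + 58.535 + 106.634 + 152.787 + 81.378 + 261.921 = 745.630 mg/L

745.630 mg/L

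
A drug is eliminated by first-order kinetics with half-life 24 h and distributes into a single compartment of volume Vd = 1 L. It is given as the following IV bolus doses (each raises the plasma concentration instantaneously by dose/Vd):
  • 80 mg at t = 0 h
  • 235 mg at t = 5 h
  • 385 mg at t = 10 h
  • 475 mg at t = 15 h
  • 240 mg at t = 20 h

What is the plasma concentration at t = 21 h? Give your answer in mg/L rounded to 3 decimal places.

1104.468 mg/L

k = ln 2 / 24 = 0.02888 per h
Dose 1 (80 mg at t=0 h): 80·exp(−0.02888·21) = 43.620 mg/L
Dose 2 (235 mg at t=5 h): 235·exp(−0.02888·16) = 148.041 mg/L
Dose 3 (385 mg at t=10 h): 385·exp(−0.02888·11) = 280.213 mg/L
Dose 4 (475 mg at t=15 h): 475·exp(−0.02888·6) = 399.426 mg/L
Dose 5 (240 mg at t=20 h): 240·exp(−0.02888·1) = 233.168 mg/L
C(21) = 43.620 + 148.041 + 280.213 + 399.426 + 233.168 = 1104.468 mg/L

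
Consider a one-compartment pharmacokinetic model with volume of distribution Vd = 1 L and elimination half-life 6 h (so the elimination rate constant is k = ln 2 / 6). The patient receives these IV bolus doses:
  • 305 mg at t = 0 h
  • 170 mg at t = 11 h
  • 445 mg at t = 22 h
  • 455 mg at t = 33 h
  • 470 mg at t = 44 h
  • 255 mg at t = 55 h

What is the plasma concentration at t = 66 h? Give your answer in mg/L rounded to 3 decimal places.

121.825 mg/L

k = ln 2 / 6 = 0.11552 per h
Dose 1 (305 mg at t=0 h): 305·exp(−0.11552·66) = 0.149 mg/L
Dose 2 (170 mg at t=11 h): 170·exp(−0.11552·55) = 0.296 mg/L
Dose 3 (445 mg at t=22 h): 445·exp(−0.11552·44) = 2.759 mg/L
Dose 4 (455 mg at t=33 h): 455·exp(−0.11552·33) = 10.054 mg/L
Dose 5 (470 mg at t=44 h): 470·exp(−0.11552·22) = 37.010 mg/L
Dose 6 (255 mg at t=55 h): 255·exp(−0.11552·11) = 71.557 mg/L
C(66) = 0.149 + 0.296 + 2.759 + 10.054 + 37.010 + 71.557 = 121.825 mg/L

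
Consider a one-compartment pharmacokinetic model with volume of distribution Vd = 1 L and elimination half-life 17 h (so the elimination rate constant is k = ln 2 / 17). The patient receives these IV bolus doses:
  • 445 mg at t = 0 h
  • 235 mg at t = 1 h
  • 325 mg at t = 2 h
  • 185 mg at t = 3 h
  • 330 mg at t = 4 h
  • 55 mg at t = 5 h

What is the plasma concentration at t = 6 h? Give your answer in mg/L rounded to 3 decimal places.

1336.840 mg/L

k = ln 2 / 17 = 0.04077 per h
Dose 1 (445 mg at t=0 h): 445·exp(−0.04077·6) = 348.429 mg/L
Dose 2 (235 mg at t=1 h): 235·exp(−0.04077·5) = 191.659 mg/L
Dose 3 (325 mg at t=2 h): 325·exp(−0.04077·4) = 276.091 mg/L
Dose 4 (185 mg at t=3 h): 185·exp(−0.04077·3) = 163.700 mg/L
Dose 5 (330 mg at t=4 h): 330·exp(−0.04077·2) = 304.158 mg/L
Dose 6 (55 mg at t=5 h): 55·exp(−0.04077·1) = 52.803 mg/L
C(6) = 348.429 + 191.659 + 276.091 + 163.700 + 304.158 + 52.803 = 1336.840 mg/L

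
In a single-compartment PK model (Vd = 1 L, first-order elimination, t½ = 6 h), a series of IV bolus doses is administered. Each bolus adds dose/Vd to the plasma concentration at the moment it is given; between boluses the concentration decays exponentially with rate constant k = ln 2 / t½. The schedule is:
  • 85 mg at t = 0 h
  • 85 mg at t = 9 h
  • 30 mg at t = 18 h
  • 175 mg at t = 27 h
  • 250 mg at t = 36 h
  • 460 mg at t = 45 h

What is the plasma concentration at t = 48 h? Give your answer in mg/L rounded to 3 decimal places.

k = ln 2 / 6 = 0.11552 per h
Dose 1 (85 mg at t=0 h): 85·exp(−0.11552·48) = 0.332 mg/L
Dose 2 (85 mg at t=9 h): 85·exp(−0.11552·39) = 0.939 mg/L
Dose 3 (30 mg at t=18 h): 30·exp(−0.11552·30) = 0.938 mg/L
Dose 4 (175 mg at t=27 h): 175·exp(−0.11552·21) = 15.468 mg/L
Dose 5 (250 mg at t=36 h): 250·exp(−0.11552·12) = 62.500 mg/L
Dose 6 (460 mg at t=45 h): 460·exp(−0.11552·3) = 325.269 mg/L
C(48) = 0.332 + 0.939 + 0.938 + 15.468 + 62.500 + 325.269 = 405.446 mg/L

405.446 mg/L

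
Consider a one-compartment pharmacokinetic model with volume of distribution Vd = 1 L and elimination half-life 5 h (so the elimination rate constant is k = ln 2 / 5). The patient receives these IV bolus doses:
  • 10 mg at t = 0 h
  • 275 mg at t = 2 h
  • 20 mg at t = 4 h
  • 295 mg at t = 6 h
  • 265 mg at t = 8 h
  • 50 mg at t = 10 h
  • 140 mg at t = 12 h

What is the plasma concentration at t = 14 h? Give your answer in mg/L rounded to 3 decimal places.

k = ln 2 / 5 = 0.13863 per h
Dose 1 (10 mg at t=0 h): 10·exp(−0.13863·14) = 1.436 mg/L
Dose 2 (275 mg at t=2 h): 275·exp(−0.13863·12) = 52.103 mg/L
Dose 3 (20 mg at t=4 h): 20·exp(−0.13863·10) = 5.000 mg/L
Dose 4 (295 mg at t=6 h): 295·exp(−0.13863·8) = 97.314 mg/L
Dose 5 (265 mg at t=8 h): 265·exp(−0.13863·6) = 115.348 mg/L
Dose 6 (50 mg at t=10 h): 50·exp(−0.13863·4) = 28.717 mg/L
Dose 7 (140 mg at t=12 h): 140·exp(−0.13863·2) = 106.100 mg/L
C(14) = 1.436 + 52.103 + 5.000 + 97.314 + 115.348 + 28.717 + 106.100 = 406.018 mg/L

406.018 mg/L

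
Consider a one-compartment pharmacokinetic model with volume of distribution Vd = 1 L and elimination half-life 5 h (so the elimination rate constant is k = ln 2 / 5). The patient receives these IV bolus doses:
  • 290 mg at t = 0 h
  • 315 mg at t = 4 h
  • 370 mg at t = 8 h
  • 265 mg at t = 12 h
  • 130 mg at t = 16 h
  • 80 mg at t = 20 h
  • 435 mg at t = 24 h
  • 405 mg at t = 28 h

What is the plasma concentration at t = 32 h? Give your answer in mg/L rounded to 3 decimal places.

445.184 mg/L

k = ln 2 / 5 = 0.13863 per h
Dose 1 (290 mg at t=0 h): 290·exp(−0.13863·32) = 3.434 mg/L
Dose 2 (315 mg at t=4 h): 315·exp(−0.13863·28) = 6.494 mg/L
Dose 3 (370 mg at t=8 h): 370·exp(−0.13863·24) = 13.282 mg/L
Dose 4 (265 mg at t=12 h): 265·exp(−0.13863·20) = 16.562 mg/L
Dose 5 (130 mg at t=16 h): 130·exp(−0.13863·16) = 14.146 mg/L
Dose 6 (80 mg at t=20 h): 80·exp(−0.13863·12) = 15.157 mg/L
Dose 7 (435 mg at t=24 h): 435·exp(−0.13863·8) = 143.496 mg/L
Dose 8 (405 mg at t=28 h): 405·exp(−0.13863·4) = 232.611 mg/L
C(32) = 3.434 + 6.494 + 13.282 + 16.562 + 14.146 + 15.157 + 143.496 + 232.611 = 445.184 mg/L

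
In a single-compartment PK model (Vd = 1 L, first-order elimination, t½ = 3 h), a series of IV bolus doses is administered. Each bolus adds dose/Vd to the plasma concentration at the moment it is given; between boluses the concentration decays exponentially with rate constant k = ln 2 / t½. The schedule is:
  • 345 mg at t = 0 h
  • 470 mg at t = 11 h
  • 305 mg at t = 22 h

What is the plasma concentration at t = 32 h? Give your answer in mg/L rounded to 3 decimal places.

k = ln 2 / 3 = 0.23105 per h
Dose 1 (345 mg at t=0 h): 345·exp(−0.23105·32) = 0.212 mg/L
Dose 2 (470 mg at t=11 h): 470·exp(−0.23105·21) = 3.672 mg/L
Dose 3 (305 mg at t=22 h): 305·exp(−0.23105·10) = 30.260 mg/L
C(32) = 0.212 + 3.672 + 30.260 = 34.144 mg/L

34.144 mg/L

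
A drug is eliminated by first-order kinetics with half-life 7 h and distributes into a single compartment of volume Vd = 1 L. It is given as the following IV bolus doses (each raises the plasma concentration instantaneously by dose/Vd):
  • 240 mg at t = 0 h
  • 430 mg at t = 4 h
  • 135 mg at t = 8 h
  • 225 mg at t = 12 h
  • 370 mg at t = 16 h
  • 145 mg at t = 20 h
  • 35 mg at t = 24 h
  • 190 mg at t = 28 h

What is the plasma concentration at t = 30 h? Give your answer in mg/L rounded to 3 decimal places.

k = ln 2 / 7 = 0.09902 per h
Dose 1 (240 mg at t=0 h): 240·exp(−0.09902·30) = 12.305 mg/L
Dose 2 (430 mg at t=4 h): 430·exp(−0.09902·26) = 32.761 mg/L
Dose 3 (135 mg at t=8 h): 135·exp(−0.09902·22) = 15.284 mg/L
Dose 4 (225 mg at t=12 h): 225·exp(−0.09902·18) = 37.853 mg/L
Dose 5 (370 mg at t=16 h): 370·exp(−0.09902·14) = 92.500 mg/L
Dose 6 (145 mg at t=20 h): 145·exp(−0.09902·10) = 53.867 mg/L
Dose 7 (35 mg at t=24 h): 35·exp(−0.09902·6) = 19.322 mg/L
Dose 8 (190 mg at t=28 h): 190·exp(−0.09902·2) = 155.864 mg/L
C(30) = 12.305 + 32.761 + 15.284 + 37.853 + 92.500 + 53.867 + 19.322 + 155.864 = 419.756 mg/L

419.756 mg/L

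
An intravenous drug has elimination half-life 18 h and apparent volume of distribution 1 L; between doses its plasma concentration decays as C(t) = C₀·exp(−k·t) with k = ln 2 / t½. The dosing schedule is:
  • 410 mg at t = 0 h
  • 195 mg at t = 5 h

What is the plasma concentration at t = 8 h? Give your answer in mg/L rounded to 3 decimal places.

475.021 mg/L

k = ln 2 / 18 = 0.03851 per h
Dose 1 (410 mg at t=0 h): 410·exp(−0.03851·8) = 301.296 mg/L
Dose 2 (195 mg at t=5 h): 195·exp(−0.03851·3) = 173.725 mg/L
C(8) = 301.296 + 173.725 = 475.021 mg/L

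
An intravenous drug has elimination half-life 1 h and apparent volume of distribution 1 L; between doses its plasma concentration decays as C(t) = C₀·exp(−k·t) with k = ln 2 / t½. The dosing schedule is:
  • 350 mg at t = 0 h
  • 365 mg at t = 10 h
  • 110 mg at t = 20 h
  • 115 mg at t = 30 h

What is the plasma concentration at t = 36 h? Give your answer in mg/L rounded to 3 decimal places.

k = ln 2 / 1 = 0.69315 per h
Dose 1 (350 mg at t=0 h): 350·exp(−0.69315·36) = 0.000 mg/L
Dose 2 (365 mg at t=10 h): 365·exp(−0.69315·26) = 0.000 mg/L
Dose 3 (110 mg at t=20 h): 110·exp(−0.69315·16) = 0.002 mg/L
Dose 4 (115 mg at t=30 h): 115·exp(−0.69315·6) = 1.797 mg/L
C(36) = 0.000 + 0.000 + 0.002 + 1.797 = 1.799 mg/L

1.799 mg/L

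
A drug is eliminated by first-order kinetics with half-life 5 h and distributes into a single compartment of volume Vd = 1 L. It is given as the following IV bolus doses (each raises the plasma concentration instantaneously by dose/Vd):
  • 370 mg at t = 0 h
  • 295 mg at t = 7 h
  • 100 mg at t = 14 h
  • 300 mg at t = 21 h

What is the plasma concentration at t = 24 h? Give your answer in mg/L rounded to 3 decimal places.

k = ln 2 / 5 = 0.13863 per h
Dose 1 (370 mg at t=0 h): 370·exp(−0.13863·24) = 13.282 mg/L
Dose 2 (295 mg at t=7 h): 295·exp(−0.13863·17) = 27.946 mg/L
Dose 3 (100 mg at t=14 h): 100·exp(−0.13863·10) = 25.000 mg/L
Dose 4 (300 mg at t=21 h): 300·exp(−0.13863·3) = 197.926 mg/L
C(24) = 13.282 + 27.946 + 25.000 + 197.926 = 264.154 mg/L

264.154 mg/L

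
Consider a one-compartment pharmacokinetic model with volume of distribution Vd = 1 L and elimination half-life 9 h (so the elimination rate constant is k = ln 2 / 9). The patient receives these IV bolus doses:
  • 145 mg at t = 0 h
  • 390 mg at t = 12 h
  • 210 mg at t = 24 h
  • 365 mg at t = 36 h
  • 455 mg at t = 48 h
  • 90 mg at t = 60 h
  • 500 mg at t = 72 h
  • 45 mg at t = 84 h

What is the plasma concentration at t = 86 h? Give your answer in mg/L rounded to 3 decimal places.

k = ln 2 / 9 = 0.07702 per h
Dose 1 (145 mg at t=0 h): 145·exp(−0.07702·86) = 0.193 mg/L
Dose 2 (390 mg at t=12 h): 390·exp(−0.07702·74) = 1.306 mg/L
Dose 3 (210 mg at t=24 h): 210·exp(−0.07702·62) = 1.772 mg/L
Dose 4 (365 mg at t=36 h): 365·exp(−0.07702·50) = 7.761 mg/L
Dose 5 (455 mg at t=48 h): 455·exp(−0.07702·38) = 24.378 mg/L
Dose 6 (90 mg at t=60 h): 90·exp(−0.07702·26) = 12.151 mg/L
Dose 7 (500 mg at t=72 h): 500·exp(−0.07702·14) = 170.099 mg/L
Dose 8 (45 mg at t=84 h): 45·exp(−0.07702·2) = 38.576 mg/L
C(86) = 0.193 + 1.306 + 1.772 + 7.761 + 24.378 + 12.151 + 170.099 + 38.576 = 256.235 mg/L

256.235 mg/L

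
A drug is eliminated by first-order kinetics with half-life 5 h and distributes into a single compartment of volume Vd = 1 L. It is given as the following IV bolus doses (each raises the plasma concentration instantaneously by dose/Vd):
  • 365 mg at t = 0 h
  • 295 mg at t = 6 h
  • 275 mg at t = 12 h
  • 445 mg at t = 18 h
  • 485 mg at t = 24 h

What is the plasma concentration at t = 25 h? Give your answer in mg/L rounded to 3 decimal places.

668.784 mg/L

k = ln 2 / 5 = 0.13863 per h
Dose 1 (365 mg at t=0 h): 365·exp(−0.13863·25) = 11.406 mg/L
Dose 2 (295 mg at t=6 h): 295·exp(−0.13863·19) = 21.179 mg/L
Dose 3 (275 mg at t=12 h): 275·exp(−0.13863·13) = 45.358 mg/L
Dose 4 (445 mg at t=18 h): 445·exp(−0.13863·7) = 168.623 mg/L
Dose 5 (485 mg at t=24 h): 485·exp(−0.13863·1) = 422.217 mg/L
C(25) = 11.406 + 21.179 + 45.358 + 168.623 + 422.217 = 668.784 mg/L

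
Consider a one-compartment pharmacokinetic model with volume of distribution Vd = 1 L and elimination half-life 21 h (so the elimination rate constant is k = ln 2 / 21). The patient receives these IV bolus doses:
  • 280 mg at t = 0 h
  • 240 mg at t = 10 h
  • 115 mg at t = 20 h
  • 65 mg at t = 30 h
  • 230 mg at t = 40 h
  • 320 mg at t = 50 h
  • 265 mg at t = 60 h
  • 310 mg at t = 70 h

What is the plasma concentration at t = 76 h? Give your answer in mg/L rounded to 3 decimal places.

698.642 mg/L

k = ln 2 / 21 = 0.03301 per h
Dose 1 (280 mg at t=0 h): 280·exp(−0.03301·76) = 22.789 mg/L
Dose 2 (240 mg at t=10 h): 240·exp(−0.03301·66) = 27.172 mg/L
Dose 3 (115 mg at t=20 h): 115·exp(−0.03301·56) = 18.111 mg/L
Dose 4 (65 mg at t=30 h): 65·exp(−0.03301·46) = 14.240 mg/L
Dose 5 (230 mg at t=40 h): 230·exp(−0.03301·36) = 70.093 mg/L
Dose 6 (320 mg at t=50 h): 320·exp(−0.03301·26) = 135.658 mg/L
Dose 7 (265 mg at t=60 h): 265·exp(−0.03301·16) = 156.275 mg/L
Dose 8 (310 mg at t=70 h): 310·exp(−0.03301·6) = 254.304 mg/L
C(76) = 22.789 + 27.172 + 18.111 + 14.240 + 70.093 + 135.658 + 156.275 + 254.304 = 698.642 mg/L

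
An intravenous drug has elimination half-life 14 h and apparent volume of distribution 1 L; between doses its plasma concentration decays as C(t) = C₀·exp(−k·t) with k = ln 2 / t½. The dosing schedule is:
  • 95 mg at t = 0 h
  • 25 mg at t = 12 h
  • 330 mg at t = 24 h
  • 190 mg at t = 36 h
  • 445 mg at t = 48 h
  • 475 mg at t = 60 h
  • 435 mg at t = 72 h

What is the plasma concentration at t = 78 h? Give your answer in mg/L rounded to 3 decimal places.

668.267 mg/L

k = ln 2 / 14 = 0.04951 per h
Dose 1 (95 mg at t=0 h): 95·exp(−0.04951·78) = 1.998 mg/L
Dose 2 (25 mg at t=12 h): 25·exp(−0.04951·66) = 0.952 mg/L
Dose 3 (330 mg at t=24 h): 330·exp(−0.04951·54) = 22.772 mg/L
Dose 4 (190 mg at t=36 h): 190·exp(−0.04951·42) = 23.750 mg/L
Dose 5 (445 mg at t=48 h): 445·exp(−0.04951·30) = 100.762 mg/L
Dose 6 (475 mg at t=60 h): 475·exp(−0.04951·18) = 194.830 mg/L
Dose 7 (435 mg at t=72 h): 435·exp(−0.04951·6) = 323.204 mg/L
C(78) = 1.998 + 0.952 + 22.772 + 23.750 + 100.762 + 194.830 + 323.204 = 668.267 mg/L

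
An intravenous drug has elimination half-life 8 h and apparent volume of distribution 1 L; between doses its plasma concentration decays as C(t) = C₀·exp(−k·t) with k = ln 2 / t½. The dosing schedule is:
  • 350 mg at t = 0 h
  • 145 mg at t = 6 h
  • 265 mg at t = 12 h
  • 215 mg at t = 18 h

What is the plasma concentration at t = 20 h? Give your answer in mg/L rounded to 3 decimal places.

k = ln 2 / 8 = 0.08664 per h
Dose 1 (350 mg at t=0 h): 350·exp(−0.08664·20) = 61.872 mg/L
Dose 2 (145 mg at t=6 h): 145·exp(−0.08664·14) = 43.109 mg/L
Dose 3 (265 mg at t=12 h): 265·exp(−0.08664·8) = 132.500 mg/L
Dose 4 (215 mg at t=18 h): 215·exp(−0.08664·2) = 180.793 mg/L
C(20) = 61.872 + 43.109 + 132.500 + 180.793 = 418.273 mg/L

418.273 mg/L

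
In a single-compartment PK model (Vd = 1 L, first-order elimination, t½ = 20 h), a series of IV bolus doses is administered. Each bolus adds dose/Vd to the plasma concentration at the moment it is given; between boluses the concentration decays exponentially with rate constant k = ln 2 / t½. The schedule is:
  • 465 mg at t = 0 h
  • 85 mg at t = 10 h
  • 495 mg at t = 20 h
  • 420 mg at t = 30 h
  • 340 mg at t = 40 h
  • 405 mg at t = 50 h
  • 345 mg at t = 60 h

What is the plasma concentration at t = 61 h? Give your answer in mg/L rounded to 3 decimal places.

k = ln 2 / 20 = 0.03466 per h
Dose 1 (465 mg at t=0 h): 465·exp(−0.03466·61) = 56.145 mg/L
Dose 2 (85 mg at t=10 h): 85·exp(−0.03466·51) = 14.514 mg/L
Dose 3 (495 mg at t=20 h): 495·exp(−0.03466·41) = 119.535 mg/L
Dose 4 (420 mg at t=30 h): 420·exp(−0.03466·31) = 143.434 mg/L
Dose 5 (340 mg at t=40 h): 340·exp(−0.03466·21) = 164.209 mg/L
Dose 6 (405 mg at t=50 h): 405·exp(−0.03466·11) = 276.623 mg/L
Dose 7 (345 mg at t=60 h): 345·exp(−0.03466·1) = 333.248 mg/L
C(61) = 56.145 + 14.514 + 119.535 + 143.434 + 164.209 + 276.623 + 333.248 = 1107.708 mg/L

1107.708 mg/L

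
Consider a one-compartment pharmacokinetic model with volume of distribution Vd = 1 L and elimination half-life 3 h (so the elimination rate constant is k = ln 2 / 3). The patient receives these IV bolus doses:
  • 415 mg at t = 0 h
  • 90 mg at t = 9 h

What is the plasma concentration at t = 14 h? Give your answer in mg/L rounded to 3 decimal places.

k = ln 2 / 3 = 0.23105 per h
Dose 1 (415 mg at t=0 h): 415·exp(−0.23105·14) = 16.340 mg/L
Dose 2 (90 mg at t=9 h): 90·exp(−0.23105·5) = 28.348 mg/L
C(14) = 16.340 + 28.348 = 44.688 mg/L

44.688 mg/L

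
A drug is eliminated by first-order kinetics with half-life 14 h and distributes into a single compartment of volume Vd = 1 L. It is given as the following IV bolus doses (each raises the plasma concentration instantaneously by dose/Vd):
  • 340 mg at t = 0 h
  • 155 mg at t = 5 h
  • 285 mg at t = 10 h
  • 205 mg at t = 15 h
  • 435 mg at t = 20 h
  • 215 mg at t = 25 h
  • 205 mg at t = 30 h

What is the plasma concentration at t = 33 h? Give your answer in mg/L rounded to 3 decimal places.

830.386 mg/L

k = ln 2 / 14 = 0.04951 per h
Dose 1 (340 mg at t=0 h): 340·exp(−0.04951·33) = 66.360 mg/L
Dose 2 (155 mg at t=5 h): 155·exp(−0.04951·28) = 38.750 mg/L
Dose 3 (285 mg at t=10 h): 285·exp(−0.04951·23) = 91.263 mg/L
Dose 4 (205 mg at t=15 h): 205·exp(−0.04951·18) = 84.084 mg/L
Dose 5 (435 mg at t=20 h): 435·exp(−0.04951·13) = 228.540 mg/L
Dose 6 (215 mg at t=25 h): 215·exp(−0.04951·8) = 144.684 mg/L
Dose 7 (205 mg at t=30 h): 205·exp(−0.04951·3) = 176.704 mg/L
C(33) = 66.360 + 38.750 + 91.263 + 84.084 + 228.540 + 144.684 + 176.704 = 830.386 mg/L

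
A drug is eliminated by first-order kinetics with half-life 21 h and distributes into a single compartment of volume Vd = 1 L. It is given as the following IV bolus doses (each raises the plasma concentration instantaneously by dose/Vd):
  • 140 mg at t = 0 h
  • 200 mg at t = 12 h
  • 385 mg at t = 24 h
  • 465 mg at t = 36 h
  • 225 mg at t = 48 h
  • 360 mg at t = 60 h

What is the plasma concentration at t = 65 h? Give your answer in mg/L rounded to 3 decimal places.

762.792 mg/L

k = ln 2 / 21 = 0.03301 per h
Dose 1 (140 mg at t=0 h): 140·exp(−0.03301·65) = 16.382 mg/L
Dose 2 (200 mg at t=12 h): 200·exp(−0.03301·53) = 34.777 mg/L
Dose 3 (385 mg at t=24 h): 385·exp(−0.03301·41) = 99.480 mg/L
Dose 4 (465 mg at t=36 h): 465·exp(−0.03301·29) = 178.544 mg/L
Dose 5 (225 mg at t=48 h): 225·exp(−0.03301·17) = 128.378 mg/L
Dose 6 (360 mg at t=60 h): 360·exp(−0.03301·5) = 305.231 mg/L
C(65) = 16.382 + 34.777 + 99.480 + 178.544 + 128.378 + 305.231 = 762.792 mg/L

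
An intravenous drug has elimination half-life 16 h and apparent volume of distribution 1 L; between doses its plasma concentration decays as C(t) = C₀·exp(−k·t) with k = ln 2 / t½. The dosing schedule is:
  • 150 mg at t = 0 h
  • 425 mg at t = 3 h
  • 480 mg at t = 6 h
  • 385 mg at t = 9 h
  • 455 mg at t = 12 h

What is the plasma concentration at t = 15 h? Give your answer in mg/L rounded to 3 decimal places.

1352.471 mg/L

k = ln 2 / 16 = 0.04332 per h
Dose 1 (150 mg at t=0 h): 150·exp(−0.04332·15) = 78.321 mg/L
Dose 2 (425 mg at t=3 h): 425·exp(−0.04332·12) = 252.707 mg/L
Dose 3 (480 mg at t=6 h): 480·exp(−0.04332·9) = 325.021 mg/L
Dose 4 (385 mg at t=9 h): 385·exp(−0.04332·6) = 296.876 mg/L
Dose 5 (455 mg at t=12 h): 455·exp(−0.04332·3) = 399.547 mg/L
C(15) = 78.321 + 252.707 + 325.021 + 296.876 + 399.547 = 1352.471 mg/L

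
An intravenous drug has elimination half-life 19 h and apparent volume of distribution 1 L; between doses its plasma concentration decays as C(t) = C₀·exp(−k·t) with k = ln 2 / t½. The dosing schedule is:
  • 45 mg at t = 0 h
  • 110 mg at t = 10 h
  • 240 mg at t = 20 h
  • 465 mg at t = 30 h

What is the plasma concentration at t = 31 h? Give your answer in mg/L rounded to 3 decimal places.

k = ln 2 / 19 = 0.03648 per h
Dose 1 (45 mg at t=0 h): 45·exp(−0.03648·31) = 14.523 mg/L
Dose 2 (110 mg at t=10 h): 110·exp(−0.03648·21) = 51.130 mg/L
Dose 3 (240 mg at t=20 h): 240·exp(−0.03648·11) = 160.668 mg/L
Dose 4 (465 mg at t=30 h): 465·exp(−0.03648·1) = 448.342 mg/L
C(31) = 14.523 + 51.130 + 160.668 + 448.342 = 674.663 mg/L

674.663 mg/L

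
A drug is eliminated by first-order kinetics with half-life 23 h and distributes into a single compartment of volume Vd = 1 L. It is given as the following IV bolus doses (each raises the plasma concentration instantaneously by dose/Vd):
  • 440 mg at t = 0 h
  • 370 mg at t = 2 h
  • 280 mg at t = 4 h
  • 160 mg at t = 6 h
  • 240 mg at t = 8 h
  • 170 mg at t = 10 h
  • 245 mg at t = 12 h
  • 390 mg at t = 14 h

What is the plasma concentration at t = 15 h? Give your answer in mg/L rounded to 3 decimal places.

k = ln 2 / 23 = 0.03014 per h
Dose 1 (440 mg at t=0 h): 440·exp(−0.03014·15) = 279.981 mg/L
Dose 2 (370 mg at t=2 h): 370·exp(−0.03014·13) = 250.066 mg/L
Dose 3 (280 mg at t=4 h): 280·exp(−0.03014·11) = 200.996 mg/L
Dose 4 (160 mg at t=6 h): 160·exp(−0.03014·9) = 121.990 mg/L
Dose 5 (240 mg at t=8 h): 240·exp(−0.03014·7) = 194.354 mg/L
Dose 6 (170 mg at t=10 h): 170·exp(−0.03014·5) = 146.220 mg/L
Dose 7 (245 mg at t=12 h): 245·exp(−0.03014·3) = 223.821 mg/L
Dose 8 (390 mg at t=14 h): 390·exp(−0.03014·1) = 378.422 mg/L
C(15) = 279.981 + 250.066 + 200.996 + 121.990 + 194.354 + 146.220 + 223.821 + 378.422 = 1795.851 mg/L

1795.851 mg/L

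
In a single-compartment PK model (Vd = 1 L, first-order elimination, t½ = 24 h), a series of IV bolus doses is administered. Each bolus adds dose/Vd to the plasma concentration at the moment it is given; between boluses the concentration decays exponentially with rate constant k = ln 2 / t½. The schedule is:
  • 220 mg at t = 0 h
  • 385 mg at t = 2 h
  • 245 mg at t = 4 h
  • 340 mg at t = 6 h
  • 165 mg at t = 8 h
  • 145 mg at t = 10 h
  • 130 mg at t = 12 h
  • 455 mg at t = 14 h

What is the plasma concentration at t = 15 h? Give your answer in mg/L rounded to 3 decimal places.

1669.190 mg/L

k = ln 2 / 24 = 0.02888 per h
Dose 1 (220 mg at t=0 h): 220·exp(−0.02888·15) = 142.652 mg/L
Dose 2 (385 mg at t=2 h): 385·exp(−0.02888·13) = 264.486 mg/L
Dose 3 (245 mg at t=4 h): 245·exp(−0.02888·11) = 178.318 mg/L
Dose 4 (340 mg at t=6 h): 340·exp(−0.02888·9) = 262.176 mg/L
Dose 5 (165 mg at t=8 h): 165·exp(−0.02888·7) = 134.798 mg/L
Dose 6 (145 mg at t=10 h): 145·exp(−0.02888·5) = 125.503 mg/L
Dose 7 (130 mg at t=12 h): 130·exp(−0.02888·3) = 119.211 mg/L
Dose 8 (455 mg at t=14 h): 455·exp(−0.02888·1) = 442.047 mg/L
C(15) = 142.652 + 264.486 + 178.318 + 262.176 + 134.798 + 125.503 + 119.211 + 442.047 = 1669.190 mg/L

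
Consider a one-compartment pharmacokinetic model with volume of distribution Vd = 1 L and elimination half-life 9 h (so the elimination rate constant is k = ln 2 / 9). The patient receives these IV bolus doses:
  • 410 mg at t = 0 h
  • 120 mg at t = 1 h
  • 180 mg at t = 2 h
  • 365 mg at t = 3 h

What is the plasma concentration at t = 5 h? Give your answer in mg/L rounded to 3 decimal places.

822.906 mg/L

k = ln 2 / 9 = 0.07702 per h
Dose 1 (410 mg at t=0 h): 410·exp(−0.07702·5) = 278.962 mg/L
Dose 2 (120 mg at t=1 h): 120·exp(−0.07702·4) = 88.184 mg/L
Dose 3 (180 mg at t=2 h): 180·exp(−0.07702·3) = 142.866 mg/L
Dose 4 (365 mg at t=3 h): 365·exp(−0.07702·2) = 312.894 mg/L
C(5) = 278.962 + 88.184 + 142.866 + 312.894 = 822.906 mg/L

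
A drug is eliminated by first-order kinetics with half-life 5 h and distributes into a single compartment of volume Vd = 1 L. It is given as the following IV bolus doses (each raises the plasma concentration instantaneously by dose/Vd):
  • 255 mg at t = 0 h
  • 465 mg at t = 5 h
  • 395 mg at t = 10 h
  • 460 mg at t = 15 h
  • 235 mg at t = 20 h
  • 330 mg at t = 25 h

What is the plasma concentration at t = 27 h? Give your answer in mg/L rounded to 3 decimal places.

k = ln 2 / 5 = 0.13863 per h
Dose 1 (255 mg at t=0 h): 255·exp(−0.13863·27) = 6.039 mg/L
Dose 2 (465 mg at t=5 h): 465·exp(−0.13863·22) = 22.025 mg/L
Dose 3 (395 mg at t=10 h): 395·exp(−0.13863·17) = 37.419 mg/L
Dose 4 (460 mg at t=15 h): 460·exp(−0.13863·12) = 87.154 mg/L
Dose 5 (235 mg at t=20 h): 235·exp(−0.13863·7) = 89.048 mg/L
Dose 6 (330 mg at t=25 h): 330·exp(−0.13863·2) = 250.093 mg/L
C(27) = 6.039 + 22.025 + 37.419 + 87.154 + 89.048 + 250.093 = 491.779 mg/L

491.779 mg/L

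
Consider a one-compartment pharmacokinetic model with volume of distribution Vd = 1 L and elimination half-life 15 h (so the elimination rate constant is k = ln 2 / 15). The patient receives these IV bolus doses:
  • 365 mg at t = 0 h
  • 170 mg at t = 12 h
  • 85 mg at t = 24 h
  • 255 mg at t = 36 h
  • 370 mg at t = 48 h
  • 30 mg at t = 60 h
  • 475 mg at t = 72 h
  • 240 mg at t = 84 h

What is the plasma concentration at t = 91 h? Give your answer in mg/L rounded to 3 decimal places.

462.767 mg/L

k = ln 2 / 15 = 0.04621 per h
Dose 1 (365 mg at t=0 h): 365·exp(−0.04621·91) = 5.446 mg/L
Dose 2 (170 mg at t=12 h): 170·exp(−0.04621·79) = 4.416 mg/L
Dose 3 (85 mg at t=24 h): 85·exp(−0.04621·67) = 3.844 mg/L
Dose 4 (255 mg at t=36 h): 255·exp(−0.04621·55) = 20.080 mg/L
Dose 5 (370 mg at t=48 h): 370·exp(−0.04621·43) = 50.728 mg/L
Dose 6 (30 mg at t=60 h): 30·exp(−0.04621·31) = 7.161 mg/L
Dose 7 (475 mg at t=72 h): 475·exp(−0.04621·19) = 197.419 mg/L
Dose 8 (240 mg at t=84 h): 240·exp(−0.04621·7) = 173.672 mg/L
C(91) = 5.446 + 4.416 + 3.844 + 20.080 + 50.728 + 7.161 + 197.419 + 173.672 = 462.767 mg/L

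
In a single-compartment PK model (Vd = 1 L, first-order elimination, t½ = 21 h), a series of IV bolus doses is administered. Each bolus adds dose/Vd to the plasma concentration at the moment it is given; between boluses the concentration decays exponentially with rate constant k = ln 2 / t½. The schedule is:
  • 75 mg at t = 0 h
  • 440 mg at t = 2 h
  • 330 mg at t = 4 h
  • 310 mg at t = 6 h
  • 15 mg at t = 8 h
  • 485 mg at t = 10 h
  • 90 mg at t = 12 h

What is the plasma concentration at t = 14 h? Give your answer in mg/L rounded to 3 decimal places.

k = ln 2 / 21 = 0.03301 per h
Dose 1 (75 mg at t=0 h): 75·exp(−0.03301·14) = 47.247 mg/L
Dose 2 (440 mg at t=2 h): 440·exp(−0.03301·12) = 296.098 mg/L
Dose 3 (330 mg at t=4 h): 330·exp(−0.03301·10) = 237.228 mg/L
Dose 4 (310 mg at t=6 h): 310·exp(−0.03301·8) = 238.058 mg/L
Dose 5 (15 mg at t=8 h): 15·exp(−0.03301·6) = 12.305 mg/L
Dose 6 (485 mg at t=10 h): 485·exp(−0.03301·4) = 425.013 mg/L
Dose 7 (90 mg at t=12 h): 90·exp(−0.03301·2) = 84.251 mg/L
C(14) = 47.247 + 296.098 + 237.228 + 238.058 + 12.305 + 425.013 + 84.251 = 1340.201 mg/L

1340.201 mg/L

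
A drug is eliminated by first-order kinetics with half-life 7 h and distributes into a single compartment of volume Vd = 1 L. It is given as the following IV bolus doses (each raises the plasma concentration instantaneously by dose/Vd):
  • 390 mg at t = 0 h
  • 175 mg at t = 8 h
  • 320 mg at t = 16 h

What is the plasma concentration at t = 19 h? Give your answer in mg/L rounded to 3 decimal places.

356.069 mg/L

k = ln 2 / 7 = 0.09902 per h
Dose 1 (390 mg at t=0 h): 390·exp(−0.09902·19) = 59.427 mg/L
Dose 2 (175 mg at t=8 h): 175·exp(−0.09902·11) = 58.883 mg/L
Dose 3 (320 mg at t=16 h): 320·exp(−0.09902·3) = 237.759 mg/L
C(19) = 59.427 + 58.883 + 237.759 = 356.069 mg/L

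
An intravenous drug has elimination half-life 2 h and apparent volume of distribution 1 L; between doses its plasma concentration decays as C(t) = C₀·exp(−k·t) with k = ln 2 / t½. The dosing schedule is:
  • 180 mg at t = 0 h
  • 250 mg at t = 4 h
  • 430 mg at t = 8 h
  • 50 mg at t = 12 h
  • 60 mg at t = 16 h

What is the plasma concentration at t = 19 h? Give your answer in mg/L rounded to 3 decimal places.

36.764 mg/L

k = ln 2 / 2 = 0.34657 per h
Dose 1 (180 mg at t=0 h): 180·exp(−0.34657·19) = 0.249 mg/L
Dose 2 (250 mg at t=4 h): 250·exp(−0.34657·15) = 1.381 mg/L
Dose 3 (430 mg at t=8 h): 430·exp(−0.34657·11) = 9.502 mg/L
Dose 4 (50 mg at t=12 h): 50·exp(−0.34657·7) = 4.419 mg/L
Dose 5 (60 mg at t=16 h): 60·exp(−0.34657·3) = 21.213 mg/L
C(19) = 0.249 + 1.381 + 9.502 + 4.419 + 21.213 = 36.764 mg/L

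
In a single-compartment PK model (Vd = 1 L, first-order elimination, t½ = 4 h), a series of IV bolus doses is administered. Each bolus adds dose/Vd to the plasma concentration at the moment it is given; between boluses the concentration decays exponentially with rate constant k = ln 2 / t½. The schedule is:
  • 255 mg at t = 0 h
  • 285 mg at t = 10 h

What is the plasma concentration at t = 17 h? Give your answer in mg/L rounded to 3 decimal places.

98.133 mg/L

k = ln 2 / 4 = 0.17329 per h
Dose 1 (255 mg at t=0 h): 255·exp(−0.17329·17) = 13.402 mg/L
Dose 2 (285 mg at t=10 h): 285·exp(−0.17329·7) = 84.731 mg/L
C(17) = 13.402 + 84.731 = 98.133 mg/L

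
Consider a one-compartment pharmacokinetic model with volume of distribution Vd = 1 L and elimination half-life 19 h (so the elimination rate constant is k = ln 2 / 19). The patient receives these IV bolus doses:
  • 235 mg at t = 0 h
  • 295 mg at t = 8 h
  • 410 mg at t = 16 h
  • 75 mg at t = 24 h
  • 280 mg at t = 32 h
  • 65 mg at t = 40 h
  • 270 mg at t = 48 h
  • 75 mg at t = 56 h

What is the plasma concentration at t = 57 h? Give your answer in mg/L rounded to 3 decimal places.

607.307 mg/L

k = ln 2 / 19 = 0.03648 per h
Dose 1 (235 mg at t=0 h): 235·exp(−0.03648·57) = 29.375 mg/L
Dose 2 (295 mg at t=8 h): 295·exp(−0.03648·49) = 49.372 mg/L
Dose 3 (410 mg at t=16 h): 410·exp(−0.03648·41) = 91.874 mg/L
Dose 4 (75 mg at t=24 h): 75·exp(−0.03648·33) = 22.502 mg/L
Dose 5 (280 mg at t=32 h): 280·exp(−0.03648·25) = 112.478 mg/L
Dose 6 (65 mg at t=40 h): 65·exp(−0.03648·17) = 34.960 mg/L
Dose 7 (270 mg at t=48 h): 270·exp(−0.03648·9) = 194.433 mg/L
Dose 8 (75 mg at t=56 h): 75·exp(−0.03648·1) = 72.313 mg/L
C(57) = 29.375 + 49.372 + 91.874 + 22.502 + 112.478 + 34.960 + 194.433 + 72.313 = 607.307 mg/L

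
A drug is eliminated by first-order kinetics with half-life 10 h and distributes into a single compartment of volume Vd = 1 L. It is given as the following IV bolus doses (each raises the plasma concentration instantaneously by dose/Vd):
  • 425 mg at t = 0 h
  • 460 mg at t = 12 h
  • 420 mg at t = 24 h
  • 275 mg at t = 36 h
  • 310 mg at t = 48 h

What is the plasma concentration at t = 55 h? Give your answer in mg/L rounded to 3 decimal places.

k = ln 2 / 10 = 0.06931 per h
Dose 1 (425 mg at t=0 h): 425·exp(−0.06931·55) = 9.391 mg/L
Dose 2 (460 mg at t=12 h): 460·exp(−0.06931·43) = 23.352 mg/L
Dose 3 (420 mg at t=24 h): 420·exp(−0.06931·31) = 48.984 mg/L
Dose 4 (275 mg at t=36 h): 275·exp(−0.06931·19) = 73.684 mg/L
Dose 5 (310 mg at t=48 h): 310·exp(−0.06931·7) = 190.827 mg/L
C(55) = 9.391 + 23.352 + 48.984 + 73.684 + 190.827 = 346.240 mg/L

346.240 mg/L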